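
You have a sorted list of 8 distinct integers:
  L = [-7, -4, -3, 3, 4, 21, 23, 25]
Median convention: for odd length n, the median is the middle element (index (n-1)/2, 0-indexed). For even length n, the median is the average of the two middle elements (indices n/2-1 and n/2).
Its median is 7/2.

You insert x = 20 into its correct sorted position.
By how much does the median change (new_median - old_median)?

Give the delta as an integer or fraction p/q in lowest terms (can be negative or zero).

Answer: 1/2

Derivation:
Old median = 7/2
After inserting x = 20: new sorted = [-7, -4, -3, 3, 4, 20, 21, 23, 25]
New median = 4
Delta = 4 - 7/2 = 1/2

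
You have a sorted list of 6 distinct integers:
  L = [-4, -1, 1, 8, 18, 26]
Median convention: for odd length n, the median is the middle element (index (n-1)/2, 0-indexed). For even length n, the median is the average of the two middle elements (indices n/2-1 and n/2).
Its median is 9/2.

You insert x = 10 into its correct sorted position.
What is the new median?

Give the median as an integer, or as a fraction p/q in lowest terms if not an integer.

Old list (sorted, length 6): [-4, -1, 1, 8, 18, 26]
Old median = 9/2
Insert x = 10
Old length even (6). Middle pair: indices 2,3 = 1,8.
New length odd (7). New median = single middle element.
x = 10: 4 elements are < x, 2 elements are > x.
New sorted list: [-4, -1, 1, 8, 10, 18, 26]
New median = 8

Answer: 8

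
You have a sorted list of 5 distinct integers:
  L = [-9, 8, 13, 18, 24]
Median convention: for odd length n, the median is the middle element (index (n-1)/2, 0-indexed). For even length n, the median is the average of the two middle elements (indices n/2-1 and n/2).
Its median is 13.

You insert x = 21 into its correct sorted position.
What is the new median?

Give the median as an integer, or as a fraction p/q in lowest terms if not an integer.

Answer: 31/2

Derivation:
Old list (sorted, length 5): [-9, 8, 13, 18, 24]
Old median = 13
Insert x = 21
Old length odd (5). Middle was index 2 = 13.
New length even (6). New median = avg of two middle elements.
x = 21: 4 elements are < x, 1 elements are > x.
New sorted list: [-9, 8, 13, 18, 21, 24]
New median = 31/2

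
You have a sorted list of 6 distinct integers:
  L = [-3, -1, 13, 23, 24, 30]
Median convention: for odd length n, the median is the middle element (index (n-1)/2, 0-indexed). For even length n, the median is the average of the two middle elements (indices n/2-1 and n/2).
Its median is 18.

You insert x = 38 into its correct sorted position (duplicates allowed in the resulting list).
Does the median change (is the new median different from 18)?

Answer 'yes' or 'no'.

Old median = 18
Insert x = 38
New median = 23
Changed? yes

Answer: yes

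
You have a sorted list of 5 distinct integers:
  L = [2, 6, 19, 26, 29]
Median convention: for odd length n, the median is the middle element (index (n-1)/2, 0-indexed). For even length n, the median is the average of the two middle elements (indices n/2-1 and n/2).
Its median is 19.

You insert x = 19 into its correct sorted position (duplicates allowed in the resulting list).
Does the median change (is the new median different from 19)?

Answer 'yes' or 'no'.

Answer: no

Derivation:
Old median = 19
Insert x = 19
New median = 19
Changed? no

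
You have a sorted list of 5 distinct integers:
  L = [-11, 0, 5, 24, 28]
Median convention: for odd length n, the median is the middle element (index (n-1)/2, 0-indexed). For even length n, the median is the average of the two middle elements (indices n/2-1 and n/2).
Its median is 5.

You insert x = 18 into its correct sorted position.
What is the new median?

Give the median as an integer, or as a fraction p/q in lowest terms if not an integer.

Old list (sorted, length 5): [-11, 0, 5, 24, 28]
Old median = 5
Insert x = 18
Old length odd (5). Middle was index 2 = 5.
New length even (6). New median = avg of two middle elements.
x = 18: 3 elements are < x, 2 elements are > x.
New sorted list: [-11, 0, 5, 18, 24, 28]
New median = 23/2

Answer: 23/2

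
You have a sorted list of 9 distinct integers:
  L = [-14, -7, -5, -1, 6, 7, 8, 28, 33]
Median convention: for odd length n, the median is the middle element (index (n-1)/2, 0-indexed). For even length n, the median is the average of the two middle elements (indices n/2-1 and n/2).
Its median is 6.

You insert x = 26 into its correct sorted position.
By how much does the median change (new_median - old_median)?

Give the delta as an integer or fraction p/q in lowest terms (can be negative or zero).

Old median = 6
After inserting x = 26: new sorted = [-14, -7, -5, -1, 6, 7, 8, 26, 28, 33]
New median = 13/2
Delta = 13/2 - 6 = 1/2

Answer: 1/2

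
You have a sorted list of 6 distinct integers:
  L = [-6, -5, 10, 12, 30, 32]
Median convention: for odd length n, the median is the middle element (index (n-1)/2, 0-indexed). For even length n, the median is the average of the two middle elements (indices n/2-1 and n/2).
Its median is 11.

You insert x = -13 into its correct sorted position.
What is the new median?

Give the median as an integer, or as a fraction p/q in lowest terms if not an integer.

Old list (sorted, length 6): [-6, -5, 10, 12, 30, 32]
Old median = 11
Insert x = -13
Old length even (6). Middle pair: indices 2,3 = 10,12.
New length odd (7). New median = single middle element.
x = -13: 0 elements are < x, 6 elements are > x.
New sorted list: [-13, -6, -5, 10, 12, 30, 32]
New median = 10

Answer: 10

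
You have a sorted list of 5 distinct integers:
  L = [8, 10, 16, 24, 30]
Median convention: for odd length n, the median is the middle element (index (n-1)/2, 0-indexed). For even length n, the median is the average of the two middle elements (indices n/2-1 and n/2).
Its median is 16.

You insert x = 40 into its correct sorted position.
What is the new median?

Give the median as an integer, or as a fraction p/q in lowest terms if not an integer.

Old list (sorted, length 5): [8, 10, 16, 24, 30]
Old median = 16
Insert x = 40
Old length odd (5). Middle was index 2 = 16.
New length even (6). New median = avg of two middle elements.
x = 40: 5 elements are < x, 0 elements are > x.
New sorted list: [8, 10, 16, 24, 30, 40]
New median = 20

Answer: 20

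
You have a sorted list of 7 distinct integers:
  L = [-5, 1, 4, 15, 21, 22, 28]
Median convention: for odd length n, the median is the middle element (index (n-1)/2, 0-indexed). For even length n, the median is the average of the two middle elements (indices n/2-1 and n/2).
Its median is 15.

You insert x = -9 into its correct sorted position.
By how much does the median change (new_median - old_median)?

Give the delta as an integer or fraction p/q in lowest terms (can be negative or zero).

Old median = 15
After inserting x = -9: new sorted = [-9, -5, 1, 4, 15, 21, 22, 28]
New median = 19/2
Delta = 19/2 - 15 = -11/2

Answer: -11/2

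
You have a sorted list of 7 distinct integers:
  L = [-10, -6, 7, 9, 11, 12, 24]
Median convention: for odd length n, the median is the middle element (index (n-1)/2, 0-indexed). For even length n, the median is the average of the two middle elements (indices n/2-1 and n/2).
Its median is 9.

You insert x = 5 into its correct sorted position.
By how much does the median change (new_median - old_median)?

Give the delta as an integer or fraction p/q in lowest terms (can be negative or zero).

Answer: -1

Derivation:
Old median = 9
After inserting x = 5: new sorted = [-10, -6, 5, 7, 9, 11, 12, 24]
New median = 8
Delta = 8 - 9 = -1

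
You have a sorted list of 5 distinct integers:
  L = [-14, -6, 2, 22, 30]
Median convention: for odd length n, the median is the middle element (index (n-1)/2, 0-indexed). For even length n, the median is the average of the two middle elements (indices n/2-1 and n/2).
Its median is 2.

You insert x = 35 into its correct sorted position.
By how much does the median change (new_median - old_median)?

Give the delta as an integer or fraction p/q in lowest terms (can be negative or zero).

Old median = 2
After inserting x = 35: new sorted = [-14, -6, 2, 22, 30, 35]
New median = 12
Delta = 12 - 2 = 10

Answer: 10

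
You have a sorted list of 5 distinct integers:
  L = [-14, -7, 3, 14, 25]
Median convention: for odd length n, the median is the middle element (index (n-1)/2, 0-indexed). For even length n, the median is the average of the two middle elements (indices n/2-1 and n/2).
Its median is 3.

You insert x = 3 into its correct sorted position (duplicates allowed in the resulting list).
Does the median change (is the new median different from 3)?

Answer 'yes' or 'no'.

Answer: no

Derivation:
Old median = 3
Insert x = 3
New median = 3
Changed? no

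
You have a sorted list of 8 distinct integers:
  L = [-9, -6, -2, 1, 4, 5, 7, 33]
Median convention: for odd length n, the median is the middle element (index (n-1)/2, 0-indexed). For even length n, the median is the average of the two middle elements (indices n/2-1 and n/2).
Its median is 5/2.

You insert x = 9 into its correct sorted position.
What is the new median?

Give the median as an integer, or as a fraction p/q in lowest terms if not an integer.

Answer: 4

Derivation:
Old list (sorted, length 8): [-9, -6, -2, 1, 4, 5, 7, 33]
Old median = 5/2
Insert x = 9
Old length even (8). Middle pair: indices 3,4 = 1,4.
New length odd (9). New median = single middle element.
x = 9: 7 elements are < x, 1 elements are > x.
New sorted list: [-9, -6, -2, 1, 4, 5, 7, 9, 33]
New median = 4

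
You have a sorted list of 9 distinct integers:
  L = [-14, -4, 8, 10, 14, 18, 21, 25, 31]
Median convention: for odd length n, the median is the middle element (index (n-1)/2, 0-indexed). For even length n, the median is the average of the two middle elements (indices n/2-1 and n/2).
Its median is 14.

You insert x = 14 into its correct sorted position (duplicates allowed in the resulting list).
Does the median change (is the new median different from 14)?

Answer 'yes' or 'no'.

Answer: no

Derivation:
Old median = 14
Insert x = 14
New median = 14
Changed? no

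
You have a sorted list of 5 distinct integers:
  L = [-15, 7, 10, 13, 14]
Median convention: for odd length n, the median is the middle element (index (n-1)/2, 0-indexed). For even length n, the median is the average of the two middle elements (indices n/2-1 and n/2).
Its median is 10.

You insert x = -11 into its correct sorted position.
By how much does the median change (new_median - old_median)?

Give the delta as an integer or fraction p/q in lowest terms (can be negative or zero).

Old median = 10
After inserting x = -11: new sorted = [-15, -11, 7, 10, 13, 14]
New median = 17/2
Delta = 17/2 - 10 = -3/2

Answer: -3/2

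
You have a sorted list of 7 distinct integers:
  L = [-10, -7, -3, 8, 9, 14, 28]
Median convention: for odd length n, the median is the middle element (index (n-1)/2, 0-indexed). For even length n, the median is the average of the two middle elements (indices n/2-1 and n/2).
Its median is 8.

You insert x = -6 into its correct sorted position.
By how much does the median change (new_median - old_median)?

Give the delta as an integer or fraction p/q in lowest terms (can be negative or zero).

Answer: -11/2

Derivation:
Old median = 8
After inserting x = -6: new sorted = [-10, -7, -6, -3, 8, 9, 14, 28]
New median = 5/2
Delta = 5/2 - 8 = -11/2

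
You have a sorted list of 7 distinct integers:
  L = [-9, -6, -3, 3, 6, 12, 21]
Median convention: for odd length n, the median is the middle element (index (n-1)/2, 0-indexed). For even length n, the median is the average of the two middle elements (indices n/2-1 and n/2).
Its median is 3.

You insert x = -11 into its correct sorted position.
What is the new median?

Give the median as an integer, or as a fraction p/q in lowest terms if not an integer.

Old list (sorted, length 7): [-9, -6, -3, 3, 6, 12, 21]
Old median = 3
Insert x = -11
Old length odd (7). Middle was index 3 = 3.
New length even (8). New median = avg of two middle elements.
x = -11: 0 elements are < x, 7 elements are > x.
New sorted list: [-11, -9, -6, -3, 3, 6, 12, 21]
New median = 0

Answer: 0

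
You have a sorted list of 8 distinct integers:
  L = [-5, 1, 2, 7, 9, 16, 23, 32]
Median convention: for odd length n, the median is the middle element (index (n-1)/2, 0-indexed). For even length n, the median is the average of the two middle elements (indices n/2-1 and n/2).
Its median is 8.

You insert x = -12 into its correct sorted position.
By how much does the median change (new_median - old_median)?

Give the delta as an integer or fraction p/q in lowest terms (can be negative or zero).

Old median = 8
After inserting x = -12: new sorted = [-12, -5, 1, 2, 7, 9, 16, 23, 32]
New median = 7
Delta = 7 - 8 = -1

Answer: -1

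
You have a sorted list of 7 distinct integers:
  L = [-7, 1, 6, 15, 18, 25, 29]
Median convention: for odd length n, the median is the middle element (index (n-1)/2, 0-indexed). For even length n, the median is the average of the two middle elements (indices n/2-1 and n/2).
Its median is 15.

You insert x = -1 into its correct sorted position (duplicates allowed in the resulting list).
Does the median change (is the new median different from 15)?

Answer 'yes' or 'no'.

Old median = 15
Insert x = -1
New median = 21/2
Changed? yes

Answer: yes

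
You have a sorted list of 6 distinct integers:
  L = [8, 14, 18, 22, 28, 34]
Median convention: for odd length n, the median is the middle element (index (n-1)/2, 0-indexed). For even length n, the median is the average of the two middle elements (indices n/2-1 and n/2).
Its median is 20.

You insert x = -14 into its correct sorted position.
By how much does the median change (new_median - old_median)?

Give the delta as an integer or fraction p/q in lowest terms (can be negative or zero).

Answer: -2

Derivation:
Old median = 20
After inserting x = -14: new sorted = [-14, 8, 14, 18, 22, 28, 34]
New median = 18
Delta = 18 - 20 = -2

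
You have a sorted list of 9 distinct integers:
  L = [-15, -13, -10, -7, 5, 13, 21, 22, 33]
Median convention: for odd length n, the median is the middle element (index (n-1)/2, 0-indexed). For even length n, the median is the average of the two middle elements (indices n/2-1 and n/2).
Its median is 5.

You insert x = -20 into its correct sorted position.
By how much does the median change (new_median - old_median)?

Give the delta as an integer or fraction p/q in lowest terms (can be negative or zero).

Answer: -6

Derivation:
Old median = 5
After inserting x = -20: new sorted = [-20, -15, -13, -10, -7, 5, 13, 21, 22, 33]
New median = -1
Delta = -1 - 5 = -6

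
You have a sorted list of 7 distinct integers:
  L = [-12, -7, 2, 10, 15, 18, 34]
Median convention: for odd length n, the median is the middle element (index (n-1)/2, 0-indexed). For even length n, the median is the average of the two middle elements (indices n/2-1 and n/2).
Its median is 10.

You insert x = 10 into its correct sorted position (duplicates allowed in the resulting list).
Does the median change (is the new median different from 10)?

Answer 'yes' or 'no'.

Old median = 10
Insert x = 10
New median = 10
Changed? no

Answer: no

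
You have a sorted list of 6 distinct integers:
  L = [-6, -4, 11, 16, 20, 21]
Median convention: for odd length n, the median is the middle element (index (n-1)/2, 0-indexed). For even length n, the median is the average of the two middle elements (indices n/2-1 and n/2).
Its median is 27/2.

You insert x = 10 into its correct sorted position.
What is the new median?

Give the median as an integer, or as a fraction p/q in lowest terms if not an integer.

Answer: 11

Derivation:
Old list (sorted, length 6): [-6, -4, 11, 16, 20, 21]
Old median = 27/2
Insert x = 10
Old length even (6). Middle pair: indices 2,3 = 11,16.
New length odd (7). New median = single middle element.
x = 10: 2 elements are < x, 4 elements are > x.
New sorted list: [-6, -4, 10, 11, 16, 20, 21]
New median = 11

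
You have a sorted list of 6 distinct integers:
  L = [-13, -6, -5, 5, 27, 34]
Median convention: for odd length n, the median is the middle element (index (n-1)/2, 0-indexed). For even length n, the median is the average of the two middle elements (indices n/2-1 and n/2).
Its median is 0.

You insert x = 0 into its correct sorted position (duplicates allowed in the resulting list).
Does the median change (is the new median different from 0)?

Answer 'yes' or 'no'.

Old median = 0
Insert x = 0
New median = 0
Changed? no

Answer: no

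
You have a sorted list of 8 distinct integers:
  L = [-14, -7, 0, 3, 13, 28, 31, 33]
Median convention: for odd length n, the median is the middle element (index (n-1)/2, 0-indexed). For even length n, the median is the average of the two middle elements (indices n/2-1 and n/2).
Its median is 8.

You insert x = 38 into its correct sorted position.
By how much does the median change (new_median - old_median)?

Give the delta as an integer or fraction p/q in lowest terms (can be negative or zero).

Answer: 5

Derivation:
Old median = 8
After inserting x = 38: new sorted = [-14, -7, 0, 3, 13, 28, 31, 33, 38]
New median = 13
Delta = 13 - 8 = 5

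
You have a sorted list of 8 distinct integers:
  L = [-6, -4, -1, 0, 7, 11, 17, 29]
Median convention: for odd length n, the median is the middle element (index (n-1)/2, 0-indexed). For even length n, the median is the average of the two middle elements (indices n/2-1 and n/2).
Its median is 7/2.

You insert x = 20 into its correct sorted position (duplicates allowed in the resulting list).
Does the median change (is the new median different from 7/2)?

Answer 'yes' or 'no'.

Answer: yes

Derivation:
Old median = 7/2
Insert x = 20
New median = 7
Changed? yes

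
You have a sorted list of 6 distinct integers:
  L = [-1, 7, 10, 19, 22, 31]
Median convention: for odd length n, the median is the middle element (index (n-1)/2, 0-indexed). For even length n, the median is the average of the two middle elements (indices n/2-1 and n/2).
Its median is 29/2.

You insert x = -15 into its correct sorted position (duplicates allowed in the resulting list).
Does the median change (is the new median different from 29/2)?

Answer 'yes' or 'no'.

Answer: yes

Derivation:
Old median = 29/2
Insert x = -15
New median = 10
Changed? yes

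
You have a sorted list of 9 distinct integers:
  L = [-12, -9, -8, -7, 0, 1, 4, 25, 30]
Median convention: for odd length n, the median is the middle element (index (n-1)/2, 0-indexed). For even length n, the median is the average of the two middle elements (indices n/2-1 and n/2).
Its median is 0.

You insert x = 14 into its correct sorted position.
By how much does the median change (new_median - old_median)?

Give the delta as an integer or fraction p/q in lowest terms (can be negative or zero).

Old median = 0
After inserting x = 14: new sorted = [-12, -9, -8, -7, 0, 1, 4, 14, 25, 30]
New median = 1/2
Delta = 1/2 - 0 = 1/2

Answer: 1/2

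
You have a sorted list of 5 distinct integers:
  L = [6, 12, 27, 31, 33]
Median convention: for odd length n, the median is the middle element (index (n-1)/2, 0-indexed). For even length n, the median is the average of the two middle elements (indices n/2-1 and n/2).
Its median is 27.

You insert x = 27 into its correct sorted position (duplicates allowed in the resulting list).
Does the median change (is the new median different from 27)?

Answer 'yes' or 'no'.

Old median = 27
Insert x = 27
New median = 27
Changed? no

Answer: no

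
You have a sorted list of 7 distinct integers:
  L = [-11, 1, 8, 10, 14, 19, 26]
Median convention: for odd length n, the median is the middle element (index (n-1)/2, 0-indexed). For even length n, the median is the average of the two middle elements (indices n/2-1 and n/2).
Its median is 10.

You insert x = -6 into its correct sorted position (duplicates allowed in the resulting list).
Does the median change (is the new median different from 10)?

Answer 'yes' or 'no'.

Old median = 10
Insert x = -6
New median = 9
Changed? yes

Answer: yes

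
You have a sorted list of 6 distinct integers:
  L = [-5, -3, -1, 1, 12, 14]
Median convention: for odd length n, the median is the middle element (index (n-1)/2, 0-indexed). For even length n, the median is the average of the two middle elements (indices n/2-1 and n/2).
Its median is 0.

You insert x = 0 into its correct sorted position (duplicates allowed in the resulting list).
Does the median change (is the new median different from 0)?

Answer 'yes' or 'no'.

Answer: no

Derivation:
Old median = 0
Insert x = 0
New median = 0
Changed? no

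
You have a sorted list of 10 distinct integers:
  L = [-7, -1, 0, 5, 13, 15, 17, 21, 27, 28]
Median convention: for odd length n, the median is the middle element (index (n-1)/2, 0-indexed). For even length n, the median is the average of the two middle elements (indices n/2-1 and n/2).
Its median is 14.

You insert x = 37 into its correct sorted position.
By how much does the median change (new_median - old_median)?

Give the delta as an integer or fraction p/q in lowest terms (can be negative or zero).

Old median = 14
After inserting x = 37: new sorted = [-7, -1, 0, 5, 13, 15, 17, 21, 27, 28, 37]
New median = 15
Delta = 15 - 14 = 1

Answer: 1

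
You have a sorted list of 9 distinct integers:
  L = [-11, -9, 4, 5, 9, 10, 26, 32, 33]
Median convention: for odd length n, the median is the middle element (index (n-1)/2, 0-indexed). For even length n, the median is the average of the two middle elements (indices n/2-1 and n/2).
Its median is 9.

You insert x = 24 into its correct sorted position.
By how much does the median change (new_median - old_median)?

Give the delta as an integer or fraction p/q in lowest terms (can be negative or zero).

Old median = 9
After inserting x = 24: new sorted = [-11, -9, 4, 5, 9, 10, 24, 26, 32, 33]
New median = 19/2
Delta = 19/2 - 9 = 1/2

Answer: 1/2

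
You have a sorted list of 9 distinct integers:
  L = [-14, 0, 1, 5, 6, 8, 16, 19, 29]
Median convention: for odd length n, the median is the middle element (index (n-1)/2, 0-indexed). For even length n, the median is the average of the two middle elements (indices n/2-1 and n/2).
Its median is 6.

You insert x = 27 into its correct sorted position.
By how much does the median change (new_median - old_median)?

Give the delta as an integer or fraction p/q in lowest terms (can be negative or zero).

Answer: 1

Derivation:
Old median = 6
After inserting x = 27: new sorted = [-14, 0, 1, 5, 6, 8, 16, 19, 27, 29]
New median = 7
Delta = 7 - 6 = 1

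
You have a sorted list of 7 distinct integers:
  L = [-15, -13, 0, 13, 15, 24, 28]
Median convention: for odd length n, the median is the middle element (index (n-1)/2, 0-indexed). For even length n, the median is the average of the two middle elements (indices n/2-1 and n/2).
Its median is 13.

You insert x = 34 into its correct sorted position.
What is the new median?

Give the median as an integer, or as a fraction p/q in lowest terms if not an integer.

Old list (sorted, length 7): [-15, -13, 0, 13, 15, 24, 28]
Old median = 13
Insert x = 34
Old length odd (7). Middle was index 3 = 13.
New length even (8). New median = avg of two middle elements.
x = 34: 7 elements are < x, 0 elements are > x.
New sorted list: [-15, -13, 0, 13, 15, 24, 28, 34]
New median = 14

Answer: 14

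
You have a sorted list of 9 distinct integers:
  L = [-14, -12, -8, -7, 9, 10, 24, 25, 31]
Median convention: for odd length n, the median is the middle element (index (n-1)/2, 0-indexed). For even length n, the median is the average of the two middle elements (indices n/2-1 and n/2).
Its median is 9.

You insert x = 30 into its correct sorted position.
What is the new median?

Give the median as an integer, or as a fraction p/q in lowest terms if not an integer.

Answer: 19/2

Derivation:
Old list (sorted, length 9): [-14, -12, -8, -7, 9, 10, 24, 25, 31]
Old median = 9
Insert x = 30
Old length odd (9). Middle was index 4 = 9.
New length even (10). New median = avg of two middle elements.
x = 30: 8 elements are < x, 1 elements are > x.
New sorted list: [-14, -12, -8, -7, 9, 10, 24, 25, 30, 31]
New median = 19/2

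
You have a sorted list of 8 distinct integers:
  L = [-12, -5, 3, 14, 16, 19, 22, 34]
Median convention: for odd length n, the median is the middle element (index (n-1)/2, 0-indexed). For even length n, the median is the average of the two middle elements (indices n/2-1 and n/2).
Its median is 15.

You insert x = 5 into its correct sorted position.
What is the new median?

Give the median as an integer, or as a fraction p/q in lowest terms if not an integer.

Old list (sorted, length 8): [-12, -5, 3, 14, 16, 19, 22, 34]
Old median = 15
Insert x = 5
Old length even (8). Middle pair: indices 3,4 = 14,16.
New length odd (9). New median = single middle element.
x = 5: 3 elements are < x, 5 elements are > x.
New sorted list: [-12, -5, 3, 5, 14, 16, 19, 22, 34]
New median = 14

Answer: 14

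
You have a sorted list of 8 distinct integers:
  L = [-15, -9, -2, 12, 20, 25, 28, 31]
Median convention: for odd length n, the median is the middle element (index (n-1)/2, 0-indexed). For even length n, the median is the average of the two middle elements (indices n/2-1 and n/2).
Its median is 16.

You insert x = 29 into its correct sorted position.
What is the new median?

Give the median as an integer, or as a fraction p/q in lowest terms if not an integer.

Old list (sorted, length 8): [-15, -9, -2, 12, 20, 25, 28, 31]
Old median = 16
Insert x = 29
Old length even (8). Middle pair: indices 3,4 = 12,20.
New length odd (9). New median = single middle element.
x = 29: 7 elements are < x, 1 elements are > x.
New sorted list: [-15, -9, -2, 12, 20, 25, 28, 29, 31]
New median = 20

Answer: 20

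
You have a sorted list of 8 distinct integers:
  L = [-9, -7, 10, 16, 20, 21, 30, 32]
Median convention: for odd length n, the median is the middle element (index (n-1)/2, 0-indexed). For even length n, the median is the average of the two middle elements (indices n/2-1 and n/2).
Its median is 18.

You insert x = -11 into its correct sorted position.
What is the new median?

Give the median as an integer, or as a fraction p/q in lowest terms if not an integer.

Old list (sorted, length 8): [-9, -7, 10, 16, 20, 21, 30, 32]
Old median = 18
Insert x = -11
Old length even (8). Middle pair: indices 3,4 = 16,20.
New length odd (9). New median = single middle element.
x = -11: 0 elements are < x, 8 elements are > x.
New sorted list: [-11, -9, -7, 10, 16, 20, 21, 30, 32]
New median = 16

Answer: 16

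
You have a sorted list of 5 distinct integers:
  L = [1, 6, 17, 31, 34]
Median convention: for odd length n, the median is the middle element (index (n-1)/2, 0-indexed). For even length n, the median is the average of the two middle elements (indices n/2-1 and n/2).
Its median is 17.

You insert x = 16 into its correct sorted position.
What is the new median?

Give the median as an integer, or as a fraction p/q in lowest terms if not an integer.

Answer: 33/2

Derivation:
Old list (sorted, length 5): [1, 6, 17, 31, 34]
Old median = 17
Insert x = 16
Old length odd (5). Middle was index 2 = 17.
New length even (6). New median = avg of two middle elements.
x = 16: 2 elements are < x, 3 elements are > x.
New sorted list: [1, 6, 16, 17, 31, 34]
New median = 33/2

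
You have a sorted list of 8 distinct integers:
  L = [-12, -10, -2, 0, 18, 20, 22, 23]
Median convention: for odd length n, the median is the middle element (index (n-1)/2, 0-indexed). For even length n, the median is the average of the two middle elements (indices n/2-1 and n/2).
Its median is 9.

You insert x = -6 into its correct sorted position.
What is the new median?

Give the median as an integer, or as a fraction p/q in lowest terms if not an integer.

Answer: 0

Derivation:
Old list (sorted, length 8): [-12, -10, -2, 0, 18, 20, 22, 23]
Old median = 9
Insert x = -6
Old length even (8). Middle pair: indices 3,4 = 0,18.
New length odd (9). New median = single middle element.
x = -6: 2 elements are < x, 6 elements are > x.
New sorted list: [-12, -10, -6, -2, 0, 18, 20, 22, 23]
New median = 0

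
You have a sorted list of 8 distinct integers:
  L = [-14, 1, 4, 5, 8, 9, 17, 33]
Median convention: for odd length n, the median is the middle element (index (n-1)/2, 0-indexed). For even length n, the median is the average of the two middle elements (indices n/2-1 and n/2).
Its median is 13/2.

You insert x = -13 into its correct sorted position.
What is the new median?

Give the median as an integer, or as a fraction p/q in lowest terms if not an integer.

Old list (sorted, length 8): [-14, 1, 4, 5, 8, 9, 17, 33]
Old median = 13/2
Insert x = -13
Old length even (8). Middle pair: indices 3,4 = 5,8.
New length odd (9). New median = single middle element.
x = -13: 1 elements are < x, 7 elements are > x.
New sorted list: [-14, -13, 1, 4, 5, 8, 9, 17, 33]
New median = 5

Answer: 5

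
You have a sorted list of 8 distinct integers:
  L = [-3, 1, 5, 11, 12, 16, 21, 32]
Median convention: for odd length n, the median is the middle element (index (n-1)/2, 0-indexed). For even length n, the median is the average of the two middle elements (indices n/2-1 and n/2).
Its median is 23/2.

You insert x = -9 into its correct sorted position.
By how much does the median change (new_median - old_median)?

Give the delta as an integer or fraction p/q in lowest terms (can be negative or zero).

Old median = 23/2
After inserting x = -9: new sorted = [-9, -3, 1, 5, 11, 12, 16, 21, 32]
New median = 11
Delta = 11 - 23/2 = -1/2

Answer: -1/2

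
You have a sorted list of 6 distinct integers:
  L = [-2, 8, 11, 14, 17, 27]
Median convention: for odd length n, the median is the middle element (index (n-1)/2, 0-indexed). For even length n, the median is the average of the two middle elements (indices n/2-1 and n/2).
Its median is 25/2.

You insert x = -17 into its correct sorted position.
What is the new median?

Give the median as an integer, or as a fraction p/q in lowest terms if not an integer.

Answer: 11

Derivation:
Old list (sorted, length 6): [-2, 8, 11, 14, 17, 27]
Old median = 25/2
Insert x = -17
Old length even (6). Middle pair: indices 2,3 = 11,14.
New length odd (7). New median = single middle element.
x = -17: 0 elements are < x, 6 elements are > x.
New sorted list: [-17, -2, 8, 11, 14, 17, 27]
New median = 11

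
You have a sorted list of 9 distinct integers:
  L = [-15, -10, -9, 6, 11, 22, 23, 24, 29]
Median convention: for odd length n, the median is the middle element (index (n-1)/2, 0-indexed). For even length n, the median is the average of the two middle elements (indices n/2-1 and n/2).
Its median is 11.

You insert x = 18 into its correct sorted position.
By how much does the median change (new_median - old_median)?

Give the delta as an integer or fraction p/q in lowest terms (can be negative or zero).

Old median = 11
After inserting x = 18: new sorted = [-15, -10, -9, 6, 11, 18, 22, 23, 24, 29]
New median = 29/2
Delta = 29/2 - 11 = 7/2

Answer: 7/2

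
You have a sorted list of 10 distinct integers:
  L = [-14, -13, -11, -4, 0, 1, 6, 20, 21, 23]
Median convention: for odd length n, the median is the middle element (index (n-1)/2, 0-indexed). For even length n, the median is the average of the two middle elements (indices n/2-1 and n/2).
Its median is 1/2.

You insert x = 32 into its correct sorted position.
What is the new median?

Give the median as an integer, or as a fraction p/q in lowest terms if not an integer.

Answer: 1

Derivation:
Old list (sorted, length 10): [-14, -13, -11, -4, 0, 1, 6, 20, 21, 23]
Old median = 1/2
Insert x = 32
Old length even (10). Middle pair: indices 4,5 = 0,1.
New length odd (11). New median = single middle element.
x = 32: 10 elements are < x, 0 elements are > x.
New sorted list: [-14, -13, -11, -4, 0, 1, 6, 20, 21, 23, 32]
New median = 1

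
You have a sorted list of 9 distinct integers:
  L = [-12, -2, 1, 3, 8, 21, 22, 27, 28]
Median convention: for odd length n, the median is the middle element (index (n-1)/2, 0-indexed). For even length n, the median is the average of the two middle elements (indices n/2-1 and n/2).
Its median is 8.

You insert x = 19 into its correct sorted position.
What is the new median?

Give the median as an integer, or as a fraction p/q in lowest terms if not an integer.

Old list (sorted, length 9): [-12, -2, 1, 3, 8, 21, 22, 27, 28]
Old median = 8
Insert x = 19
Old length odd (9). Middle was index 4 = 8.
New length even (10). New median = avg of two middle elements.
x = 19: 5 elements are < x, 4 elements are > x.
New sorted list: [-12, -2, 1, 3, 8, 19, 21, 22, 27, 28]
New median = 27/2

Answer: 27/2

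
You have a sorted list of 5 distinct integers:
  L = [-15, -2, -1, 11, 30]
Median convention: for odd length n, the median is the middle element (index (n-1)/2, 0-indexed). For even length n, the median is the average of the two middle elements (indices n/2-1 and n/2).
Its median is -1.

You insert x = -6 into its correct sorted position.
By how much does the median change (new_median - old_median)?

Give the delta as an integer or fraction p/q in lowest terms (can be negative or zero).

Answer: -1/2

Derivation:
Old median = -1
After inserting x = -6: new sorted = [-15, -6, -2, -1, 11, 30]
New median = -3/2
Delta = -3/2 - -1 = -1/2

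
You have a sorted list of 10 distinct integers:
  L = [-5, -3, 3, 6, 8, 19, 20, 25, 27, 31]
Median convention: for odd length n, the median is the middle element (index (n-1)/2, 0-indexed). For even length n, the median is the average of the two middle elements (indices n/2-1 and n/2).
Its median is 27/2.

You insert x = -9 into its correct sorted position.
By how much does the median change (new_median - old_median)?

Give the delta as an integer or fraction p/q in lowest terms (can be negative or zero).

Answer: -11/2

Derivation:
Old median = 27/2
After inserting x = -9: new sorted = [-9, -5, -3, 3, 6, 8, 19, 20, 25, 27, 31]
New median = 8
Delta = 8 - 27/2 = -11/2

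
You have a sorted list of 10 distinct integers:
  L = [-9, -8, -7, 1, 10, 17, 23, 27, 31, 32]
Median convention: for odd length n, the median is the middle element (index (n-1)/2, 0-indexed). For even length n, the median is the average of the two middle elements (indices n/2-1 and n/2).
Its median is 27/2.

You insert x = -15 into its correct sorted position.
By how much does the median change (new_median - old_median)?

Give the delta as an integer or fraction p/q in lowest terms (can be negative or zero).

Old median = 27/2
After inserting x = -15: new sorted = [-15, -9, -8, -7, 1, 10, 17, 23, 27, 31, 32]
New median = 10
Delta = 10 - 27/2 = -7/2

Answer: -7/2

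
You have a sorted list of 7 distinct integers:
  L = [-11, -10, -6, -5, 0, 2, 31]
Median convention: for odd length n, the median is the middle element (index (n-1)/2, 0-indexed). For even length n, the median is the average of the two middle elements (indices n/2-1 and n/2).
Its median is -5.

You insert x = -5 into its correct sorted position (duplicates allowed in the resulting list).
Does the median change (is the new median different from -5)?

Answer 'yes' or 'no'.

Answer: no

Derivation:
Old median = -5
Insert x = -5
New median = -5
Changed? no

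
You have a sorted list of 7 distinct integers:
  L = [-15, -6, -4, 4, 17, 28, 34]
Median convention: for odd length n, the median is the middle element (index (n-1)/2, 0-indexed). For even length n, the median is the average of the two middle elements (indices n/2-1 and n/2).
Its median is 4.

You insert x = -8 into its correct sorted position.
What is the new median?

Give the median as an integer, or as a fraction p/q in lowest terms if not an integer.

Answer: 0

Derivation:
Old list (sorted, length 7): [-15, -6, -4, 4, 17, 28, 34]
Old median = 4
Insert x = -8
Old length odd (7). Middle was index 3 = 4.
New length even (8). New median = avg of two middle elements.
x = -8: 1 elements are < x, 6 elements are > x.
New sorted list: [-15, -8, -6, -4, 4, 17, 28, 34]
New median = 0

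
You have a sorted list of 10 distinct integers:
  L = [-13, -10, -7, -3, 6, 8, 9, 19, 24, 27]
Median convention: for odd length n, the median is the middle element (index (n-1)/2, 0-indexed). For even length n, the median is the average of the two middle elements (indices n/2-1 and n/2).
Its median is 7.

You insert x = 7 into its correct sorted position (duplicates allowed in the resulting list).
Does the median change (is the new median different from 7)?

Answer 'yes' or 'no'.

Answer: no

Derivation:
Old median = 7
Insert x = 7
New median = 7
Changed? no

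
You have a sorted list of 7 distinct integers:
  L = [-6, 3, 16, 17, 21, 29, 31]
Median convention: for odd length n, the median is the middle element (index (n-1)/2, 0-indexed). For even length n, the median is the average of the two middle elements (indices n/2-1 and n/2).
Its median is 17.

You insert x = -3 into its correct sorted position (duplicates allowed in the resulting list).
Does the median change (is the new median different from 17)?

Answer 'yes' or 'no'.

Old median = 17
Insert x = -3
New median = 33/2
Changed? yes

Answer: yes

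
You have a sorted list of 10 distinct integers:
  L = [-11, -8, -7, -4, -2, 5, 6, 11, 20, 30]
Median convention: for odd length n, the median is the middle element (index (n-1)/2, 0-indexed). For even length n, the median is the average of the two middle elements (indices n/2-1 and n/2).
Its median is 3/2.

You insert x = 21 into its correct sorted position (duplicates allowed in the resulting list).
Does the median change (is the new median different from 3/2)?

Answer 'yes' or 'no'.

Answer: yes

Derivation:
Old median = 3/2
Insert x = 21
New median = 5
Changed? yes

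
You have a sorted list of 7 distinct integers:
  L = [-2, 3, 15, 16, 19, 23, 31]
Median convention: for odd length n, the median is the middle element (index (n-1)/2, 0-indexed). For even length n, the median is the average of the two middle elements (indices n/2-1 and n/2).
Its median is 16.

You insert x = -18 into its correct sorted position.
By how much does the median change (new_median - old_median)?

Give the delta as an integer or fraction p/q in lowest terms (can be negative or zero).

Old median = 16
After inserting x = -18: new sorted = [-18, -2, 3, 15, 16, 19, 23, 31]
New median = 31/2
Delta = 31/2 - 16 = -1/2

Answer: -1/2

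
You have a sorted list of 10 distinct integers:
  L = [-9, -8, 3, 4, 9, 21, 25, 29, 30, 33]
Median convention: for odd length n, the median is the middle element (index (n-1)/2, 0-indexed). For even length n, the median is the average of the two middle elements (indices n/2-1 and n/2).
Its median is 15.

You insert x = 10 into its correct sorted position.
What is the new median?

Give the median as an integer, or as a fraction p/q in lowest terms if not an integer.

Answer: 10

Derivation:
Old list (sorted, length 10): [-9, -8, 3, 4, 9, 21, 25, 29, 30, 33]
Old median = 15
Insert x = 10
Old length even (10). Middle pair: indices 4,5 = 9,21.
New length odd (11). New median = single middle element.
x = 10: 5 elements are < x, 5 elements are > x.
New sorted list: [-9, -8, 3, 4, 9, 10, 21, 25, 29, 30, 33]
New median = 10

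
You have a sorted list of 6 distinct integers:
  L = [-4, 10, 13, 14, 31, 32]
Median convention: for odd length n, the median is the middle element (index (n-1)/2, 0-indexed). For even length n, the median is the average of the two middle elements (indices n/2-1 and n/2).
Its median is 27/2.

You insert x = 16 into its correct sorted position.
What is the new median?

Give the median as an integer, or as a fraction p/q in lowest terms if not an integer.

Old list (sorted, length 6): [-4, 10, 13, 14, 31, 32]
Old median = 27/2
Insert x = 16
Old length even (6). Middle pair: indices 2,3 = 13,14.
New length odd (7). New median = single middle element.
x = 16: 4 elements are < x, 2 elements are > x.
New sorted list: [-4, 10, 13, 14, 16, 31, 32]
New median = 14

Answer: 14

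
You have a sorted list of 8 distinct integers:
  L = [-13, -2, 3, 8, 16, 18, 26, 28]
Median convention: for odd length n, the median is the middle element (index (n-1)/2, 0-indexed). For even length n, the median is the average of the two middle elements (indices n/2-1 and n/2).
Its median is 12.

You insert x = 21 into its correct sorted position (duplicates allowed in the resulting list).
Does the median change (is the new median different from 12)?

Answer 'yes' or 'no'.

Old median = 12
Insert x = 21
New median = 16
Changed? yes

Answer: yes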